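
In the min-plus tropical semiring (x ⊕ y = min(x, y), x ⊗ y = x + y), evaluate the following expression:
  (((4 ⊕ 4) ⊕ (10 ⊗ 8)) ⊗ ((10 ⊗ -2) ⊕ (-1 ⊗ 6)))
(((4 ⊕ 4) ⊕ (10 ⊗ 8)) ⊗ ((10 ⊗ -2) ⊕ (-1 ⊗ 6))) = 9

Expand innermost to outermost. Recall ⊕ takes the minimum of its arguments and ⊗ takes their sum. Working out the expression (((4 ⊕ 4) ⊕ (10 ⊗ 8)) ⊗ ((10 ⊗ -2) ⊕ (-1 ⊗ 6))) gives 9.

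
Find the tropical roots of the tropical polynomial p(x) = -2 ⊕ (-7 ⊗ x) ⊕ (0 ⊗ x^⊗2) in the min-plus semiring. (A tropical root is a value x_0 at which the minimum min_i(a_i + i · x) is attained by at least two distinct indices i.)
Roots: {-7, 5}

Each tropical root is a break point of the lower envelope of the lines y = a_i + i · x (there are 3 lines, with slopes 0, 1, ..., 2). Only the lines that attain the minimum somewhere contribute to roots; other lines are dominated. Here the surviving (envelope) indices are i = 2, i = 1, i = 0.
Intersections between consecutive envelope lines give the roots: for adjacent envelope indices i < j the intersection is x = (a_i − a_j) / (j − i). Reading off the sorted break points: {-7, 5}.
Verification: at each break x_0, at least two indices attain the minimum of min_i(a_i + i · x_0).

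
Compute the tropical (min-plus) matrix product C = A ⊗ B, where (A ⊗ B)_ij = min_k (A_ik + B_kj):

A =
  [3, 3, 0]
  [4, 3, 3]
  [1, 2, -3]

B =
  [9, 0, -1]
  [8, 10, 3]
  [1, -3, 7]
A ⊗ B =
  [1, -3, 2]
  [4, 0, 3]
  [-2, -6, 0]

Apply the min-plus product entry-by-entry:
  C[0][0] = min over k of (A[0][0] + B[0][0] = 3 + 9 = 12, A[0][1] + B[1][0] = 3 + 8 = 11, A[0][2] + B[2][0] = 0 + 1 = 1) = 1 (attained at k = 2)
  C[0][1] = min over k of (A[0][0] + B[0][1] = 3 + 0 = 3, A[0][1] + B[1][1] = 3 + 10 = 13, A[0][2] + B[2][1] = 0 + -3 = -3) = -3 (attained at k = 2)
  C[0][2] = min over k of (A[0][0] + B[0][2] = 3 + -1 = 2, A[0][1] + B[1][2] = 3 + 3 = 6, A[0][2] + B[2][2] = 0 + 7 = 7) = 2 (attained at k = 0)
  C[1][0] = min over k of (A[1][0] + B[0][0] = 4 + 9 = 13, A[1][1] + B[1][0] = 3 + 8 = 11, A[1][2] + B[2][0] = 3 + 1 = 4) = 4 (attained at k = 2)
  C[1][1] = min over k of (A[1][0] + B[0][1] = 4 + 0 = 4, A[1][1] + B[1][1] = 3 + 10 = 13, A[1][2] + B[2][1] = 3 + -3 = 0) = 0 (attained at k = 2)
  C[1][2] = min over k of (A[1][0] + B[0][2] = 4 + -1 = 3, A[1][1] + B[1][2] = 3 + 3 = 6, A[1][2] + B[2][2] = 3 + 7 = 10) = 3 (attained at k = 0)
  C[2][0] = min over k of (A[2][0] + B[0][0] = 1 + 9 = 10, A[2][1] + B[1][0] = 2 + 8 = 10, A[2][2] + B[2][0] = -3 + 1 = -2) = -2 (attained at k = 2)
  C[2][1] = min over k of (A[2][0] + B[0][1] = 1 + 0 = 1, A[2][1] + B[1][1] = 2 + 10 = 12, A[2][2] + B[2][1] = -3 + -3 = -6) = -6 (attained at k = 2)
  C[2][2] = min over k of (A[2][0] + B[0][2] = 1 + -1 = 0, A[2][1] + B[1][2] = 2 + 3 = 5, A[2][2] + B[2][2] = -3 + 7 = 4) = 0 (attained at k = 0)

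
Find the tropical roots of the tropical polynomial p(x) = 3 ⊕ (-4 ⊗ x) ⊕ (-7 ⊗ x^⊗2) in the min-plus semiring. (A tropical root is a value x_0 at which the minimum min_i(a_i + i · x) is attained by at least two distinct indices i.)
Roots: {3, 7}

Each tropical root is a break point of the lower envelope of the lines y = a_i + i · x (there are 3 lines, with slopes 0, 1, ..., 2). Only the lines that attain the minimum somewhere contribute to roots; other lines are dominated. Here the surviving (envelope) indices are i = 2, i = 1, i = 0.
Intersections between consecutive envelope lines give the roots: for adjacent envelope indices i < j the intersection is x = (a_i − a_j) / (j − i). Reading off the sorted break points: {3, 7}.
Verification: at each break x_0, at least two indices attain the minimum of min_i(a_i + i · x_0).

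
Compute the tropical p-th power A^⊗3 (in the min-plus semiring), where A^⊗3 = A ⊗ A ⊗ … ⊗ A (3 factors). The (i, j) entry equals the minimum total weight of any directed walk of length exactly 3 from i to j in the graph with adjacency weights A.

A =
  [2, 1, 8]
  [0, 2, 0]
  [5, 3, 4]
A^⊗3 =
  [3, 2, 3]
  [1, 3, 1]
  [5, 4, 5]

Each entry (A^⊗3)_ij equals the minimum over all length-3 walks i = v_0 → v_1 → … → v_3 = j of Σ_t A[v_t][v_{t+1}]. For example, for (i, j) = (0, 2) we minimise over 9 possible intermediate vertex sequences; the minimum is 3, attained along the walk 0 → 0 → 1 → 2.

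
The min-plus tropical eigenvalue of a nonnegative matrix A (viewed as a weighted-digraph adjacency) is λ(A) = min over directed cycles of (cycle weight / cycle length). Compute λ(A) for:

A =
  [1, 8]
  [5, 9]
λ(A) = 1

Enumerate directed cycles and compute their means (weight / length). Sample:
  cycle 0 → 0: weight = 1, length = 1, mean = 1/1 ≈ 1.000
  cycle 1 → 1: weight = 9, length = 1, mean = 9/1 ≈ 9.000
  cycle 0 → 1 → 0: weight = 13, length = 2, mean = 13/2 ≈ 6.500
  cycle 1 → 0 → 1: weight = 13, length = 2, mean = 13/2 ≈ 6.500
Minimum mean = 1.000, attained e.g. along the cycle 0 → 0 with weight 1 and length 1. So λ(A) = 1/1 = 1.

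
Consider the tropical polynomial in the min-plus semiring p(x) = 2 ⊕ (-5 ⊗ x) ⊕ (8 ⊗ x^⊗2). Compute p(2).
p(2) = -3

A tropical monomial a ⊗ x^⊗i evaluates to a + i · x. Evaluating each term at x = 2:
  Term 0 contributes 2 + 0 · 2 = 2
  Term 1 contributes -5 + 1 · 2 = -3
  Term 2 contributes 8 + 2 · 2 = 12
p(2) = ⊕ of these = min[2, -3, 12] = -3.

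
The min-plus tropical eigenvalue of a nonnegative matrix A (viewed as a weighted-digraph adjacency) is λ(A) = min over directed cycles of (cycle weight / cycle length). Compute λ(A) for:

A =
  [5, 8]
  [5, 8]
λ(A) = 5

Enumerate directed cycles and compute their means (weight / length). Sample:
  cycle 0 → 0: weight = 5, length = 1, mean = 5/1 ≈ 5.000
  cycle 1 → 1: weight = 8, length = 1, mean = 8/1 ≈ 8.000
  cycle 0 → 1 → 0: weight = 13, length = 2, mean = 13/2 ≈ 6.500
  cycle 1 → 0 → 1: weight = 13, length = 2, mean = 13/2 ≈ 6.500
Minimum mean = 5.000, attained e.g. along the cycle 0 → 0 with weight 5 and length 1. So λ(A) = 5/1 = 5.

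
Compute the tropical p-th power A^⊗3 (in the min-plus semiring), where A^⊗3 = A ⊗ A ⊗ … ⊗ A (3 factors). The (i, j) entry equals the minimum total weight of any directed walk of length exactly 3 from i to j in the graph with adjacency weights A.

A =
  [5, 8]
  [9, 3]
A^⊗3 =
  [15, 14]
  [15, 9]

Each entry (A^⊗3)_ij equals the minimum over all length-3 walks i = v_0 → v_1 → … → v_3 = j of Σ_t A[v_t][v_{t+1}]. For example, for (i, j) = (0, 1) we minimise over 4 possible intermediate vertex sequences; the minimum is 14, attained along the walk 0 → 1 → 1 → 1.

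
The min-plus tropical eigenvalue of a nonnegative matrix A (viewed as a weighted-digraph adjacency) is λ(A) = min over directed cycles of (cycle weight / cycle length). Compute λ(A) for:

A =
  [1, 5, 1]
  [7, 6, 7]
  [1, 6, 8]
λ(A) = 1

Enumerate directed cycles and compute their means (weight / length). Sample:
  cycle 0 → 0: weight = 1, length = 1, mean = 1/1 ≈ 1.000
  cycle 1 → 1: weight = 6, length = 1, mean = 6/1 ≈ 6.000
  cycle 2 → 2: weight = 8, length = 1, mean = 8/1 ≈ 8.000
  cycle 0 → 1 → 0: weight = 12, length = 2, mean = 12/2 ≈ 6.000
  cycle 0 → 2 → 0: weight = 2, length = 2, mean = 2/2 ≈ 1.000
  cycle 1 → 0 → 1: weight = 12, length = 2, mean = 12/2 ≈ 6.000
Minimum mean = 1.000, attained e.g. along the cycle 0 → 0 with weight 1 and length 1. So λ(A) = 1/1 = 1.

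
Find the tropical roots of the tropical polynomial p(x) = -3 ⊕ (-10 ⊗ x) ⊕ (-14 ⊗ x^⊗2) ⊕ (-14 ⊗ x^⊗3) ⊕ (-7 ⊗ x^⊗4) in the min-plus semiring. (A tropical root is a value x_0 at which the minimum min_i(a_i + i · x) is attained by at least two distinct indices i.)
Roots: {-7, 0, 4, 7}

Each tropical root is a break point of the lower envelope of the lines y = a_i + i · x (there are 5 lines, with slopes 0, 1, ..., 4). Only the lines that attain the minimum somewhere contribute to roots; other lines are dominated. Here the surviving (envelope) indices are i = 4, i = 3, i = 2, i = 1, i = 0.
Intersections between consecutive envelope lines give the roots: for adjacent envelope indices i < j the intersection is x = (a_i − a_j) / (j − i). Reading off the sorted break points: {-7, 0, 4, 7}.
Verification: at each break x_0, at least two indices attain the minimum of min_i(a_i + i · x_0).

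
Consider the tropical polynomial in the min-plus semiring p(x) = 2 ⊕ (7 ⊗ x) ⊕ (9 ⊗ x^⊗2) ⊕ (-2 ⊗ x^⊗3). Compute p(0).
p(0) = -2

A tropical monomial a ⊗ x^⊗i evaluates to a + i · x. Evaluating each term at x = 0:
  Term 0 contributes 2 + 0 · 0 = 2
  Term 1 contributes 7 + 1 · 0 = 7
  Term 2 contributes 9 + 2 · 0 = 9
  Term 3 contributes -2 + 3 · 0 = -2
p(0) = ⊕ of these = min[2, 7, 9, -2] = -2.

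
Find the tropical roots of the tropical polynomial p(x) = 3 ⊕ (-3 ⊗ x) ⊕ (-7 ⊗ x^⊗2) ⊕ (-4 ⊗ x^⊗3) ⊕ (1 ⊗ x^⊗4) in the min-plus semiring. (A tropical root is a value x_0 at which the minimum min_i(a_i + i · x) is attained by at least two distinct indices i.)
Roots: {-5, -3, 4, 6}

Each tropical root is a break point of the lower envelope of the lines y = a_i + i · x (there are 5 lines, with slopes 0, 1, ..., 4). Only the lines that attain the minimum somewhere contribute to roots; other lines are dominated. Here the surviving (envelope) indices are i = 4, i = 3, i = 2, i = 1, i = 0.
Intersections between consecutive envelope lines give the roots: for adjacent envelope indices i < j the intersection is x = (a_i − a_j) / (j − i). Reading off the sorted break points: {-5, -3, 4, 6}.
Verification: at each break x_0, at least two indices attain the minimum of min_i(a_i + i · x_0).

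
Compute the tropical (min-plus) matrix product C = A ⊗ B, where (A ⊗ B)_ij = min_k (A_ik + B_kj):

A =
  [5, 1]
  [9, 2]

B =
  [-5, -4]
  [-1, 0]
A ⊗ B =
  [0, 1]
  [1, 2]

Apply the min-plus product entry-by-entry:
  C[0][0] = min over k of (A[0][0] + B[0][0] = 5 + -5 = 0, A[0][1] + B[1][0] = 1 + -1 = 0) = 0 (attained at k = 0)
  C[0][1] = min over k of (A[0][0] + B[0][1] = 5 + -4 = 1, A[0][1] + B[1][1] = 1 + 0 = 1) = 1 (attained at k = 0)
  C[1][0] = min over k of (A[1][0] + B[0][0] = 9 + -5 = 4, A[1][1] + B[1][0] = 2 + -1 = 1) = 1 (attained at k = 1)
  C[1][1] = min over k of (A[1][0] + B[0][1] = 9 + -4 = 5, A[1][1] + B[1][1] = 2 + 0 = 2) = 2 (attained at k = 1)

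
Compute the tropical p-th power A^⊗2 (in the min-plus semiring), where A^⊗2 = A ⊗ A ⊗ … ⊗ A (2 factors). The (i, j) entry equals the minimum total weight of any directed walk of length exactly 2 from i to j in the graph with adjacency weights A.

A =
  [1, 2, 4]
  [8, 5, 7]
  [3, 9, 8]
A^⊗2 =
  [2, 3, 5]
  [9, 10, 12]
  [4, 5, 7]

Each entry (A^⊗2)_ij equals the minimum over all length-2 walks i = v_0 → v_1 → … → v_2 = j of Σ_t A[v_t][v_{t+1}]. For example, for (i, j) = (0, 2) we minimise over 3 possible intermediate vertex sequences; the minimum is 5, attained along the walk 0 → 0 → 2.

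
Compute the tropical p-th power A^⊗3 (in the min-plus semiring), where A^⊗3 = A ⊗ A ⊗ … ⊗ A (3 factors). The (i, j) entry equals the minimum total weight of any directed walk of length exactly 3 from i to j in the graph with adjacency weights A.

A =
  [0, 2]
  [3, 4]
A^⊗3 =
  [0, 2]
  [3, 5]

Each entry (A^⊗3)_ij equals the minimum over all length-3 walks i = v_0 → v_1 → … → v_3 = j of Σ_t A[v_t][v_{t+1}]. For example, for (i, j) = (0, 1) we minimise over 4 possible intermediate vertex sequences; the minimum is 2, attained along the walk 0 → 0 → 0 → 1.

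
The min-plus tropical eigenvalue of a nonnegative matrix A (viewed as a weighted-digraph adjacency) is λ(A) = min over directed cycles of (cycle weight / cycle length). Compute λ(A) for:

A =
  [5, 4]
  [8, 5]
λ(A) = 5

Enumerate directed cycles and compute their means (weight / length). Sample:
  cycle 0 → 0: weight = 5, length = 1, mean = 5/1 ≈ 5.000
  cycle 1 → 1: weight = 5, length = 1, mean = 5/1 ≈ 5.000
  cycle 0 → 1 → 0: weight = 12, length = 2, mean = 12/2 ≈ 6.000
  cycle 1 → 0 → 1: weight = 12, length = 2, mean = 12/2 ≈ 6.000
Minimum mean = 5.000, attained e.g. along the cycle 0 → 0 with weight 5 and length 1. So λ(A) = 5/1 = 5.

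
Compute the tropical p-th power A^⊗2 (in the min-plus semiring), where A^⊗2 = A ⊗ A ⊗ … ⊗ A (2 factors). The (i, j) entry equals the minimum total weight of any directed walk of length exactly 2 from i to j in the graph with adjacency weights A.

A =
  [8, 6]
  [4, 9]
A^⊗2 =
  [10, 14]
  [12, 10]

Each entry (A^⊗2)_ij equals the minimum over all length-2 walks i = v_0 → v_1 → … → v_2 = j of Σ_t A[v_t][v_{t+1}]. For example, for (i, j) = (0, 1) we minimise over 2 possible intermediate vertex sequences; the minimum is 14, attained along the walk 0 → 0 → 1.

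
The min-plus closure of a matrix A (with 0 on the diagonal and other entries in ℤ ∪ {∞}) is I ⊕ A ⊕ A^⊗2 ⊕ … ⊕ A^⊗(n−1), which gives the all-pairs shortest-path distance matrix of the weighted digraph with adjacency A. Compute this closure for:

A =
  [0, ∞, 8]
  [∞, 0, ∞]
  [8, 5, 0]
Closure =
  [0, 13, 8]
  [∞, 0, ∞]
  [8, 5, 0]

This is the Floyd-Warshall all-pairs shortest-path computation. For each intermediate vertex k = 0, 1, …, 2, update dist[i][j] ← min(dist[i][j], dist[i][k] + dist[k][j]). The final matrix gives, for each (i, j), the minimum total weight of any directed path from i to j (possibly empty when i = j).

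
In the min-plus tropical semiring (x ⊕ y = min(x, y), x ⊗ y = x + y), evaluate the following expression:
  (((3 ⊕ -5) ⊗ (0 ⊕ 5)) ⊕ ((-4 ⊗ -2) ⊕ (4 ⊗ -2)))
(((3 ⊕ -5) ⊗ (0 ⊕ 5)) ⊕ ((-4 ⊗ -2) ⊕ (4 ⊗ -2))) = -6

Expand innermost to outermost. Recall ⊕ takes the minimum of its arguments and ⊗ takes their sum. Working out the expression (((3 ⊕ -5) ⊗ (0 ⊕ 5)) ⊕ ((-4 ⊗ -2) ⊕ (4 ⊗ -2))) gives -6.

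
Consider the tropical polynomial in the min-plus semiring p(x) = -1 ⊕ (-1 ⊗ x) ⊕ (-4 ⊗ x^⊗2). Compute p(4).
p(4) = -1

A tropical monomial a ⊗ x^⊗i evaluates to a + i · x. Evaluating each term at x = 4:
  Term 0 contributes -1 + 0 · 4 = -1
  Term 1 contributes -1 + 1 · 4 = 3
  Term 2 contributes -4 + 2 · 4 = 4
p(4) = ⊕ of these = min[-1, 3, 4] = -1.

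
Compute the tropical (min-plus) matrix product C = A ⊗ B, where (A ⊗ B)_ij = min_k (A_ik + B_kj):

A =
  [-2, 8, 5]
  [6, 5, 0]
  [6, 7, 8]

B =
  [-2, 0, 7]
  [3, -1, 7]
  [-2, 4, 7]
A ⊗ B =
  [-4, -2, 5]
  [-2, 4, 7]
  [4, 6, 13]

Apply the min-plus product entry-by-entry:
  C[0][0] = min over k of (A[0][0] + B[0][0] = -2 + -2 = -4, A[0][1] + B[1][0] = 8 + 3 = 11, A[0][2] + B[2][0] = 5 + -2 = 3) = -4 (attained at k = 0)
  C[0][1] = min over k of (A[0][0] + B[0][1] = -2 + 0 = -2, A[0][1] + B[1][1] = 8 + -1 = 7, A[0][2] + B[2][1] = 5 + 4 = 9) = -2 (attained at k = 0)
  C[0][2] = min over k of (A[0][0] + B[0][2] = -2 + 7 = 5, A[0][1] + B[1][2] = 8 + 7 = 15, A[0][2] + B[2][2] = 5 + 7 = 12) = 5 (attained at k = 0)
  C[1][0] = min over k of (A[1][0] + B[0][0] = 6 + -2 = 4, A[1][1] + B[1][0] = 5 + 3 = 8, A[1][2] + B[2][0] = 0 + -2 = -2) = -2 (attained at k = 2)
  C[1][1] = min over k of (A[1][0] + B[0][1] = 6 + 0 = 6, A[1][1] + B[1][1] = 5 + -1 = 4, A[1][2] + B[2][1] = 0 + 4 = 4) = 4 (attained at k = 1)
  C[1][2] = min over k of (A[1][0] + B[0][2] = 6 + 7 = 13, A[1][1] + B[1][2] = 5 + 7 = 12, A[1][2] + B[2][2] = 0 + 7 = 7) = 7 (attained at k = 2)
  C[2][0] = min over k of (A[2][0] + B[0][0] = 6 + -2 = 4, A[2][1] + B[1][0] = 7 + 3 = 10, A[2][2] + B[2][0] = 8 + -2 = 6) = 4 (attained at k = 0)
  C[2][1] = min over k of (A[2][0] + B[0][1] = 6 + 0 = 6, A[2][1] + B[1][1] = 7 + -1 = 6, A[2][2] + B[2][1] = 8 + 4 = 12) = 6 (attained at k = 0)
  C[2][2] = min over k of (A[2][0] + B[0][2] = 6 + 7 = 13, A[2][1] + B[1][2] = 7 + 7 = 14, A[2][2] + B[2][2] = 8 + 7 = 15) = 13 (attained at k = 0)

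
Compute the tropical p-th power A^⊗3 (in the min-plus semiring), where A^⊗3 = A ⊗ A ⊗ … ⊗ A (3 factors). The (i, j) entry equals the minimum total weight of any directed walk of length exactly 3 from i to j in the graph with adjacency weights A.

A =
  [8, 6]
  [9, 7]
A^⊗3 =
  [22, 20]
  [23, 21]

Each entry (A^⊗3)_ij equals the minimum over all length-3 walks i = v_0 → v_1 → … → v_3 = j of Σ_t A[v_t][v_{t+1}]. For example, for (i, j) = (0, 1) we minimise over 4 possible intermediate vertex sequences; the minimum is 20, attained along the walk 0 → 1 → 1 → 1.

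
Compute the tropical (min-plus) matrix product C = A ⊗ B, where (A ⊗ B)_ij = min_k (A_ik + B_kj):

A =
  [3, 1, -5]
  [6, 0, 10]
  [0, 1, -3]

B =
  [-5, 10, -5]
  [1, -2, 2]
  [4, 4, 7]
A ⊗ B =
  [-2, -1, -2]
  [1, -2, 1]
  [-5, -1, -5]

Apply the min-plus product entry-by-entry:
  C[0][0] = min over k of (A[0][0] + B[0][0] = 3 + -5 = -2, A[0][1] + B[1][0] = 1 + 1 = 2, A[0][2] + B[2][0] = -5 + 4 = -1) = -2 (attained at k = 0)
  C[0][1] = min over k of (A[0][0] + B[0][1] = 3 + 10 = 13, A[0][1] + B[1][1] = 1 + -2 = -1, A[0][2] + B[2][1] = -5 + 4 = -1) = -1 (attained at k = 1)
  C[0][2] = min over k of (A[0][0] + B[0][2] = 3 + -5 = -2, A[0][1] + B[1][2] = 1 + 2 = 3, A[0][2] + B[2][2] = -5 + 7 = 2) = -2 (attained at k = 0)
  C[1][0] = min over k of (A[1][0] + B[0][0] = 6 + -5 = 1, A[1][1] + B[1][0] = 0 + 1 = 1, A[1][2] + B[2][0] = 10 + 4 = 14) = 1 (attained at k = 0)
  C[1][1] = min over k of (A[1][0] + B[0][1] = 6 + 10 = 16, A[1][1] + B[1][1] = 0 + -2 = -2, A[1][2] + B[2][1] = 10 + 4 = 14) = -2 (attained at k = 1)
  C[1][2] = min over k of (A[1][0] + B[0][2] = 6 + -5 = 1, A[1][1] + B[1][2] = 0 + 2 = 2, A[1][2] + B[2][2] = 10 + 7 = 17) = 1 (attained at k = 0)
  C[2][0] = min over k of (A[2][0] + B[0][0] = 0 + -5 = -5, A[2][1] + B[1][0] = 1 + 1 = 2, A[2][2] + B[2][0] = -3 + 4 = 1) = -5 (attained at k = 0)
  C[2][1] = min over k of (A[2][0] + B[0][1] = 0 + 10 = 10, A[2][1] + B[1][1] = 1 + -2 = -1, A[2][2] + B[2][1] = -3 + 4 = 1) = -1 (attained at k = 1)
  C[2][2] = min over k of (A[2][0] + B[0][2] = 0 + -5 = -5, A[2][1] + B[1][2] = 1 + 2 = 3, A[2][2] + B[2][2] = -3 + 7 = 4) = -5 (attained at k = 0)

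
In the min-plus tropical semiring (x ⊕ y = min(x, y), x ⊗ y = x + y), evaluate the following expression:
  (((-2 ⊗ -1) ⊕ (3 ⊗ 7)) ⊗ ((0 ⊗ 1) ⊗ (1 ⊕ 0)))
(((-2 ⊗ -1) ⊕ (3 ⊗ 7)) ⊗ ((0 ⊗ 1) ⊗ (1 ⊕ 0))) = -2

Expand innermost to outermost. Recall ⊕ takes the minimum of its arguments and ⊗ takes their sum. Working out the expression (((-2 ⊗ -1) ⊕ (3 ⊗ 7)) ⊗ ((0 ⊗ 1) ⊗ (1 ⊕ 0))) gives -2.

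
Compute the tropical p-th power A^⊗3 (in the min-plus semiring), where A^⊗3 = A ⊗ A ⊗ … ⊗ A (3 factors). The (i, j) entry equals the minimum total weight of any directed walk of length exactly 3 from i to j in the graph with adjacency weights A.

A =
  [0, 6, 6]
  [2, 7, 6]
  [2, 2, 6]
A^⊗3 =
  [0, 6, 6]
  [2, 8, 8]
  [2, 8, 8]

Each entry (A^⊗3)_ij equals the minimum over all length-3 walks i = v_0 → v_1 → … → v_3 = j of Σ_t A[v_t][v_{t+1}]. For example, for (i, j) = (0, 2) we minimise over 9 possible intermediate vertex sequences; the minimum is 6, attained along the walk 0 → 0 → 0 → 2.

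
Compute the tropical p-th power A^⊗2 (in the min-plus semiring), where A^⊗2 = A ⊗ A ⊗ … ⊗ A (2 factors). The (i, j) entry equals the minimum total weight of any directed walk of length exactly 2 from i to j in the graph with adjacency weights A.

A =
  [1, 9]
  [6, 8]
A^⊗2 =
  [2, 10]
  [7, 15]

Each entry (A^⊗2)_ij equals the minimum over all length-2 walks i = v_0 → v_1 → … → v_2 = j of Σ_t A[v_t][v_{t+1}]. For example, for (i, j) = (0, 1) we minimise over 2 possible intermediate vertex sequences; the minimum is 10, attained along the walk 0 → 0 → 1.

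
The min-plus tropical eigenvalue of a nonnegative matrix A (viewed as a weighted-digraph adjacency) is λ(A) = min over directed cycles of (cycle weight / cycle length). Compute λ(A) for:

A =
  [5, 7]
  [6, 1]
λ(A) = 1

Enumerate directed cycles and compute their means (weight / length). Sample:
  cycle 0 → 0: weight = 5, length = 1, mean = 5/1 ≈ 5.000
  cycle 1 → 1: weight = 1, length = 1, mean = 1/1 ≈ 1.000
  cycle 0 → 1 → 0: weight = 13, length = 2, mean = 13/2 ≈ 6.500
  cycle 1 → 0 → 1: weight = 13, length = 2, mean = 13/2 ≈ 6.500
Minimum mean = 1.000, attained e.g. along the cycle 1 → 1 with weight 1 and length 1. So λ(A) = 1/1 = 1.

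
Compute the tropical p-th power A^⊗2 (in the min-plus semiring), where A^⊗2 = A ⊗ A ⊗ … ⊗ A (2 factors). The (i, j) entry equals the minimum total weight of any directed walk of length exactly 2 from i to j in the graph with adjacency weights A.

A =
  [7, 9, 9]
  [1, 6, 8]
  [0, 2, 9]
A^⊗2 =
  [9, 11, 16]
  [7, 10, 10]
  [3, 8, 9]

Each entry (A^⊗2)_ij equals the minimum over all length-2 walks i = v_0 → v_1 → … → v_2 = j of Σ_t A[v_t][v_{t+1}]. For example, for (i, j) = (0, 2) we minimise over 3 possible intermediate vertex sequences; the minimum is 16, attained along the walk 0 → 0 → 2.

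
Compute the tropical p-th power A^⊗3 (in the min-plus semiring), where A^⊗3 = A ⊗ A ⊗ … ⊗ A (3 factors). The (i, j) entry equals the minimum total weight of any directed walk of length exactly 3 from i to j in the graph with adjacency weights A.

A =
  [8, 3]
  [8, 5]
A^⊗3 =
  [16, 13]
  [18, 15]

Each entry (A^⊗3)_ij equals the minimum over all length-3 walks i = v_0 → v_1 → … → v_3 = j of Σ_t A[v_t][v_{t+1}]. For example, for (i, j) = (0, 1) we minimise over 4 possible intermediate vertex sequences; the minimum is 13, attained along the walk 0 → 1 → 1 → 1.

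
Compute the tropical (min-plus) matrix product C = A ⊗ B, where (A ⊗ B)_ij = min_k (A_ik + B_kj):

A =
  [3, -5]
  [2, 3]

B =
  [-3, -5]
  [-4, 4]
A ⊗ B =
  [-9, -2]
  [-1, -3]

Apply the min-plus product entry-by-entry:
  C[0][0] = min over k of (A[0][0] + B[0][0] = 3 + -3 = 0, A[0][1] + B[1][0] = -5 + -4 = -9) = -9 (attained at k = 1)
  C[0][1] = min over k of (A[0][0] + B[0][1] = 3 + -5 = -2, A[0][1] + B[1][1] = -5 + 4 = -1) = -2 (attained at k = 0)
  C[1][0] = min over k of (A[1][0] + B[0][0] = 2 + -3 = -1, A[1][1] + B[1][0] = 3 + -4 = -1) = -1 (attained at k = 0)
  C[1][1] = min over k of (A[1][0] + B[0][1] = 2 + -5 = -3, A[1][1] + B[1][1] = 3 + 4 = 7) = -3 (attained at k = 0)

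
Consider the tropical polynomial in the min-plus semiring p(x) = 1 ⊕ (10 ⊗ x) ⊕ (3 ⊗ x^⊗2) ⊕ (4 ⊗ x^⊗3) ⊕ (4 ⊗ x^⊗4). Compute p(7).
p(7) = 1

A tropical monomial a ⊗ x^⊗i evaluates to a + i · x. Evaluating each term at x = 7:
  Term 0 contributes 1 + 0 · 7 = 1
  Term 1 contributes 10 + 1 · 7 = 17
  Term 2 contributes 3 + 2 · 7 = 17
  Term 3 contributes 4 + 3 · 7 = 25
  Term 4 contributes 4 + 4 · 7 = 32
p(7) = ⊕ of these = min[1, 17, 17, 25, 32] = 1.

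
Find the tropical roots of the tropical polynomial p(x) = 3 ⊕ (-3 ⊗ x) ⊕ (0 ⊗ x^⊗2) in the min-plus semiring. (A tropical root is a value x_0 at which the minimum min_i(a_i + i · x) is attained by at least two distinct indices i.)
Roots: {-3, 6}

Each tropical root is a break point of the lower envelope of the lines y = a_i + i · x (there are 3 lines, with slopes 0, 1, ..., 2). Only the lines that attain the minimum somewhere contribute to roots; other lines are dominated. Here the surviving (envelope) indices are i = 2, i = 1, i = 0.
Intersections between consecutive envelope lines give the roots: for adjacent envelope indices i < j the intersection is x = (a_i − a_j) / (j − i). Reading off the sorted break points: {-3, 6}.
Verification: at each break x_0, at least two indices attain the minimum of min_i(a_i + i · x_0).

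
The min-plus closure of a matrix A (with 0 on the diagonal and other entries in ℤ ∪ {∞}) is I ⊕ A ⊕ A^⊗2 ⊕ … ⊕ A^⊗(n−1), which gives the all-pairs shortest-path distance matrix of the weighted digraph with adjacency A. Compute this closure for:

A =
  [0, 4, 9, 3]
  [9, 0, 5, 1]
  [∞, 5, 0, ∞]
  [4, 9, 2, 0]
Closure =
  [0, 4, 5, 3]
  [5, 0, 3, 1]
  [10, 5, 0, 6]
  [4, 7, 2, 0]

This is the Floyd-Warshall all-pairs shortest-path computation. For each intermediate vertex k = 0, 1, …, 3, update dist[i][j] ← min(dist[i][j], dist[i][k] + dist[k][j]). The final matrix gives, for each (i, j), the minimum total weight of any directed path from i to j (possibly empty when i = j).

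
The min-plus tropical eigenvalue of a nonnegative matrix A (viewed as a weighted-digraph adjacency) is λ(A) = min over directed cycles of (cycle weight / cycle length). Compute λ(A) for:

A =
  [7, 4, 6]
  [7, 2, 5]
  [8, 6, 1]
λ(A) = 1

Enumerate directed cycles and compute their means (weight / length). Sample:
  cycle 0 → 0: weight = 7, length = 1, mean = 7/1 ≈ 7.000
  cycle 1 → 1: weight = 2, length = 1, mean = 2/1 ≈ 2.000
  cycle 2 → 2: weight = 1, length = 1, mean = 1/1 ≈ 1.000
  cycle 0 → 1 → 0: weight = 11, length = 2, mean = 11/2 ≈ 5.500
  cycle 0 → 2 → 0: weight = 14, length = 2, mean = 14/2 ≈ 7.000
  cycle 1 → 0 → 1: weight = 11, length = 2, mean = 11/2 ≈ 5.500
Minimum mean = 1.000, attained e.g. along the cycle 2 → 2 with weight 1 and length 1. So λ(A) = 1/1 = 1.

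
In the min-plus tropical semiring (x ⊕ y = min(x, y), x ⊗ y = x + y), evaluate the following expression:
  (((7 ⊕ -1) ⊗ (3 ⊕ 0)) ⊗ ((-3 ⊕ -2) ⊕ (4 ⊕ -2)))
(((7 ⊕ -1) ⊗ (3 ⊕ 0)) ⊗ ((-3 ⊕ -2) ⊕ (4 ⊕ -2))) = -4

Expand innermost to outermost. Recall ⊕ takes the minimum of its arguments and ⊗ takes their sum. Working out the expression (((7 ⊕ -1) ⊗ (3 ⊕ 0)) ⊗ ((-3 ⊕ -2) ⊕ (4 ⊕ -2))) gives -4.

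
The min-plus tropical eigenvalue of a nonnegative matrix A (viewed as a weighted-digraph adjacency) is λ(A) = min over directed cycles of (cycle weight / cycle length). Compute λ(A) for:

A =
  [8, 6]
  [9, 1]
λ(A) = 1

Enumerate directed cycles and compute their means (weight / length). Sample:
  cycle 0 → 0: weight = 8, length = 1, mean = 8/1 ≈ 8.000
  cycle 1 → 1: weight = 1, length = 1, mean = 1/1 ≈ 1.000
  cycle 0 → 1 → 0: weight = 15, length = 2, mean = 15/2 ≈ 7.500
  cycle 1 → 0 → 1: weight = 15, length = 2, mean = 15/2 ≈ 7.500
Minimum mean = 1.000, attained e.g. along the cycle 1 → 1 with weight 1 and length 1. So λ(A) = 1/1 = 1.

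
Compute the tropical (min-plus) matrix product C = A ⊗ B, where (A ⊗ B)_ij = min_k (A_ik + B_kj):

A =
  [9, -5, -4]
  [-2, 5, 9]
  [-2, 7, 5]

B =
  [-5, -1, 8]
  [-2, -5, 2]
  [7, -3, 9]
A ⊗ B =
  [-7, -10, -3]
  [-7, -3, 6]
  [-7, -3, 6]

Apply the min-plus product entry-by-entry:
  C[0][0] = min over k of (A[0][0] + B[0][0] = 9 + -5 = 4, A[0][1] + B[1][0] = -5 + -2 = -7, A[0][2] + B[2][0] = -4 + 7 = 3) = -7 (attained at k = 1)
  C[0][1] = min over k of (A[0][0] + B[0][1] = 9 + -1 = 8, A[0][1] + B[1][1] = -5 + -5 = -10, A[0][2] + B[2][1] = -4 + -3 = -7) = -10 (attained at k = 1)
  C[0][2] = min over k of (A[0][0] + B[0][2] = 9 + 8 = 17, A[0][1] + B[1][2] = -5 + 2 = -3, A[0][2] + B[2][2] = -4 + 9 = 5) = -3 (attained at k = 1)
  C[1][0] = min over k of (A[1][0] + B[0][0] = -2 + -5 = -7, A[1][1] + B[1][0] = 5 + -2 = 3, A[1][2] + B[2][0] = 9 + 7 = 16) = -7 (attained at k = 0)
  C[1][1] = min over k of (A[1][0] + B[0][1] = -2 + -1 = -3, A[1][1] + B[1][1] = 5 + -5 = 0, A[1][2] + B[2][1] = 9 + -3 = 6) = -3 (attained at k = 0)
  C[1][2] = min over k of (A[1][0] + B[0][2] = -2 + 8 = 6, A[1][1] + B[1][2] = 5 + 2 = 7, A[1][2] + B[2][2] = 9 + 9 = 18) = 6 (attained at k = 0)
  C[2][0] = min over k of (A[2][0] + B[0][0] = -2 + -5 = -7, A[2][1] + B[1][0] = 7 + -2 = 5, A[2][2] + B[2][0] = 5 + 7 = 12) = -7 (attained at k = 0)
  C[2][1] = min over k of (A[2][0] + B[0][1] = -2 + -1 = -3, A[2][1] + B[1][1] = 7 + -5 = 2, A[2][2] + B[2][1] = 5 + -3 = 2) = -3 (attained at k = 0)
  C[2][2] = min over k of (A[2][0] + B[0][2] = -2 + 8 = 6, A[2][1] + B[1][2] = 7 + 2 = 9, A[2][2] + B[2][2] = 5 + 9 = 14) = 6 (attained at k = 0)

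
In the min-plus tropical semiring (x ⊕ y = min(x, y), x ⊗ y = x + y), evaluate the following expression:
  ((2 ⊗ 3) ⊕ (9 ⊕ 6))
((2 ⊗ 3) ⊕ (9 ⊕ 6)) = 5

Expand innermost to outermost. Recall ⊕ takes the minimum of its arguments and ⊗ takes their sum. Working out the expression ((2 ⊗ 3) ⊕ (9 ⊕ 6)) gives 5.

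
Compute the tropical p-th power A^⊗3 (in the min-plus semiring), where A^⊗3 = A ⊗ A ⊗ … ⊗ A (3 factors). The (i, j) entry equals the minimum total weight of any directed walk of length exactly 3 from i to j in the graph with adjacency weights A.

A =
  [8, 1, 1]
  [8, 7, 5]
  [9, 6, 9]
A^⊗3 =
  [15, 10, 10]
  [17, 15, 14]
  [18, 15, 15]

Each entry (A^⊗3)_ij equals the minimum over all length-3 walks i = v_0 → v_1 → … → v_3 = j of Σ_t A[v_t][v_{t+1}]. For example, for (i, j) = (0, 2) we minimise over 9 possible intermediate vertex sequences; the minimum is 10, attained along the walk 0 → 1 → 0 → 2.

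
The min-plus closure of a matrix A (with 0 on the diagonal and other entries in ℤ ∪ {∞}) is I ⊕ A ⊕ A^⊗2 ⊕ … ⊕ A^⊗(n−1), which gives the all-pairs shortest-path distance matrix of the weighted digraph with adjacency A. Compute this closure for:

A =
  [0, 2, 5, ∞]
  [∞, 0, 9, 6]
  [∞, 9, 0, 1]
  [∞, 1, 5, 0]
Closure =
  [0, 2, 5, 6]
  [∞, 0, 9, 6]
  [∞, 2, 0, 1]
  [∞, 1, 5, 0]

This is the Floyd-Warshall all-pairs shortest-path computation. For each intermediate vertex k = 0, 1, …, 3, update dist[i][j] ← min(dist[i][j], dist[i][k] + dist[k][j]). The final matrix gives, for each (i, j), the minimum total weight of any directed path from i to j (possibly empty when i = j).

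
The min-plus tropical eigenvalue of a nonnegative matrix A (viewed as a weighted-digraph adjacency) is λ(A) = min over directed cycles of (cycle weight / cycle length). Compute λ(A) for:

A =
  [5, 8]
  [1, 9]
λ(A) = 9/2

Enumerate directed cycles and compute their means (weight / length). Sample:
  cycle 0 → 0: weight = 5, length = 1, mean = 5/1 ≈ 5.000
  cycle 1 → 1: weight = 9, length = 1, mean = 9/1 ≈ 9.000
  cycle 0 → 1 → 0: weight = 9, length = 2, mean = 9/2 ≈ 4.500
  cycle 1 → 0 → 1: weight = 9, length = 2, mean = 9/2 ≈ 4.500
Minimum mean = 4.500, attained e.g. along the cycle 0 → 1 → 0 with weight 9 and length 2. So λ(A) = 9/2 = 9/2.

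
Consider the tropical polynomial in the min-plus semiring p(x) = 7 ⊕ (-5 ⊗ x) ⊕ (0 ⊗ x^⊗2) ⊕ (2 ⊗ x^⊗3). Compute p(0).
p(0) = -5

A tropical monomial a ⊗ x^⊗i evaluates to a + i · x. Evaluating each term at x = 0:
  Term 0 contributes 7 + 0 · 0 = 7
  Term 1 contributes -5 + 1 · 0 = -5
  Term 2 contributes 0 + 2 · 0 = 0
  Term 3 contributes 2 + 3 · 0 = 2
p(0) = ⊕ of these = min[7, -5, 0, 2] = -5.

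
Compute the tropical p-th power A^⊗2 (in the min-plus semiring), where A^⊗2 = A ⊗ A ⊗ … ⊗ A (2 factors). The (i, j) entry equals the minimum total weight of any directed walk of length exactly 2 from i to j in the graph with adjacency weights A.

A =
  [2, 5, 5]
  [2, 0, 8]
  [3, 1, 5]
A^⊗2 =
  [4, 5, 7]
  [2, 0, 7]
  [3, 1, 8]

Each entry (A^⊗2)_ij equals the minimum over all length-2 walks i = v_0 → v_1 → … → v_2 = j of Σ_t A[v_t][v_{t+1}]. For example, for (i, j) = (0, 2) we minimise over 3 possible intermediate vertex sequences; the minimum is 7, attained along the walk 0 → 0 → 2.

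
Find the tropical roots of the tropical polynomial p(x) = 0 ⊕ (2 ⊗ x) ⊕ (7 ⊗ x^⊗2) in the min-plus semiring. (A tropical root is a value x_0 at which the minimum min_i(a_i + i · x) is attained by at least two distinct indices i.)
Roots: {-5, -2}

Each tropical root is a break point of the lower envelope of the lines y = a_i + i · x (there are 3 lines, with slopes 0, 1, ..., 2). Only the lines that attain the minimum somewhere contribute to roots; other lines are dominated. Here the surviving (envelope) indices are i = 2, i = 1, i = 0.
Intersections between consecutive envelope lines give the roots: for adjacent envelope indices i < j the intersection is x = (a_i − a_j) / (j − i). Reading off the sorted break points: {-5, -2}.
Verification: at each break x_0, at least two indices attain the minimum of min_i(a_i + i · x_0).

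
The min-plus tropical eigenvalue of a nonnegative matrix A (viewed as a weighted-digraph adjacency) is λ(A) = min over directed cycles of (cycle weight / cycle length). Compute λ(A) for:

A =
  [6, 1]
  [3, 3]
λ(A) = 2

Enumerate directed cycles and compute their means (weight / length). Sample:
  cycle 0 → 0: weight = 6, length = 1, mean = 6/1 ≈ 6.000
  cycle 1 → 1: weight = 3, length = 1, mean = 3/1 ≈ 3.000
  cycle 0 → 1 → 0: weight = 4, length = 2, mean = 4/2 ≈ 2.000
  cycle 1 → 0 → 1: weight = 4, length = 2, mean = 4/2 ≈ 2.000
Minimum mean = 2.000, attained e.g. along the cycle 0 → 1 → 0 with weight 4 and length 2. So λ(A) = 4/2 = 2.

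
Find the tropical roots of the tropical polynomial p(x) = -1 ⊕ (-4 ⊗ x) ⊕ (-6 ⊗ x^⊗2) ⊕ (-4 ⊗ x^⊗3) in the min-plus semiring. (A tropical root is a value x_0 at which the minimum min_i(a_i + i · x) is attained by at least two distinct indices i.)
Roots: {-2, 2, 3}

Each tropical root is a break point of the lower envelope of the lines y = a_i + i · x (there are 4 lines, with slopes 0, 1, ..., 3). Only the lines that attain the minimum somewhere contribute to roots; other lines are dominated. Here the surviving (envelope) indices are i = 3, i = 2, i = 1, i = 0.
Intersections between consecutive envelope lines give the roots: for adjacent envelope indices i < j the intersection is x = (a_i − a_j) / (j − i). Reading off the sorted break points: {-2, 2, 3}.
Verification: at each break x_0, at least two indices attain the minimum of min_i(a_i + i · x_0).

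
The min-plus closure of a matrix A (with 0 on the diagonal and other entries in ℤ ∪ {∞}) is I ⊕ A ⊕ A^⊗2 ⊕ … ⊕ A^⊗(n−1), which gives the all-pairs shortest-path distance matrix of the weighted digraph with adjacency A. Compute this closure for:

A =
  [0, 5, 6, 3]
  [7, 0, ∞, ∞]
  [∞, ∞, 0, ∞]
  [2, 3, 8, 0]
Closure =
  [0, 5, 6, 3]
  [7, 0, 13, 10]
  [∞, ∞, 0, ∞]
  [2, 3, 8, 0]

This is the Floyd-Warshall all-pairs shortest-path computation. For each intermediate vertex k = 0, 1, …, 3, update dist[i][j] ← min(dist[i][j], dist[i][k] + dist[k][j]). The final matrix gives, for each (i, j), the minimum total weight of any directed path from i to j (possibly empty when i = j).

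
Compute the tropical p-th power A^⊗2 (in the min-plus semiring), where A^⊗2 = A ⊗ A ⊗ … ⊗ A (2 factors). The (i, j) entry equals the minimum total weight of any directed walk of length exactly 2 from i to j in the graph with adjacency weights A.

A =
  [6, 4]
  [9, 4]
A^⊗2 =
  [12, 8]
  [13, 8]

Each entry (A^⊗2)_ij equals the minimum over all length-2 walks i = v_0 → v_1 → … → v_2 = j of Σ_t A[v_t][v_{t+1}]. For example, for (i, j) = (0, 1) we minimise over 2 possible intermediate vertex sequences; the minimum is 8, attained along the walk 0 → 1 → 1.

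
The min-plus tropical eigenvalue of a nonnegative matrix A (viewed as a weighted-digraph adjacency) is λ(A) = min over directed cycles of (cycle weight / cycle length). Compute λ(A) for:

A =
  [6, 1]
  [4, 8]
λ(A) = 5/2

Enumerate directed cycles and compute their means (weight / length). Sample:
  cycle 0 → 0: weight = 6, length = 1, mean = 6/1 ≈ 6.000
  cycle 1 → 1: weight = 8, length = 1, mean = 8/1 ≈ 8.000
  cycle 0 → 1 → 0: weight = 5, length = 2, mean = 5/2 ≈ 2.500
  cycle 1 → 0 → 1: weight = 5, length = 2, mean = 5/2 ≈ 2.500
Minimum mean = 2.500, attained e.g. along the cycle 0 → 1 → 0 with weight 5 and length 2. So λ(A) = 5/2 = 5/2.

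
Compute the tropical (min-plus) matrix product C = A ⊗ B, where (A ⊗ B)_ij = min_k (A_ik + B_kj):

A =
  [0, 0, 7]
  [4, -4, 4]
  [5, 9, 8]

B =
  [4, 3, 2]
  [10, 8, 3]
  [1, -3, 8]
A ⊗ B =
  [4, 3, 2]
  [5, 1, -1]
  [9, 5, 7]

Apply the min-plus product entry-by-entry:
  C[0][0] = min over k of (A[0][0] + B[0][0] = 0 + 4 = 4, A[0][1] + B[1][0] = 0 + 10 = 10, A[0][2] + B[2][0] = 7 + 1 = 8) = 4 (attained at k = 0)
  C[0][1] = min over k of (A[0][0] + B[0][1] = 0 + 3 = 3, A[0][1] + B[1][1] = 0 + 8 = 8, A[0][2] + B[2][1] = 7 + -3 = 4) = 3 (attained at k = 0)
  C[0][2] = min over k of (A[0][0] + B[0][2] = 0 + 2 = 2, A[0][1] + B[1][2] = 0 + 3 = 3, A[0][2] + B[2][2] = 7 + 8 = 15) = 2 (attained at k = 0)
  C[1][0] = min over k of (A[1][0] + B[0][0] = 4 + 4 = 8, A[1][1] + B[1][0] = -4 + 10 = 6, A[1][2] + B[2][0] = 4 + 1 = 5) = 5 (attained at k = 2)
  C[1][1] = min over k of (A[1][0] + B[0][1] = 4 + 3 = 7, A[1][1] + B[1][1] = -4 + 8 = 4, A[1][2] + B[2][1] = 4 + -3 = 1) = 1 (attained at k = 2)
  C[1][2] = min over k of (A[1][0] + B[0][2] = 4 + 2 = 6, A[1][1] + B[1][2] = -4 + 3 = -1, A[1][2] + B[2][2] = 4 + 8 = 12) = -1 (attained at k = 1)
  C[2][0] = min over k of (A[2][0] + B[0][0] = 5 + 4 = 9, A[2][1] + B[1][0] = 9 + 10 = 19, A[2][2] + B[2][0] = 8 + 1 = 9) = 9 (attained at k = 0)
  C[2][1] = min over k of (A[2][0] + B[0][1] = 5 + 3 = 8, A[2][1] + B[1][1] = 9 + 8 = 17, A[2][2] + B[2][1] = 8 + -3 = 5) = 5 (attained at k = 2)
  C[2][2] = min over k of (A[2][0] + B[0][2] = 5 + 2 = 7, A[2][1] + B[1][2] = 9 + 3 = 12, A[2][2] + B[2][2] = 8 + 8 = 16) = 7 (attained at k = 0)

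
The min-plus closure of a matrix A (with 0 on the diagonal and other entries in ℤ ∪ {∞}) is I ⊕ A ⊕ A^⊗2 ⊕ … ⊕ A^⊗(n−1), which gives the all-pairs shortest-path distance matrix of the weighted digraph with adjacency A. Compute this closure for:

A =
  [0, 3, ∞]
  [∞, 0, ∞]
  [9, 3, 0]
Closure =
  [0, 3, ∞]
  [∞, 0, ∞]
  [9, 3, 0]

This is the Floyd-Warshall all-pairs shortest-path computation. For each intermediate vertex k = 0, 1, …, 2, update dist[i][j] ← min(dist[i][j], dist[i][k] + dist[k][j]). The final matrix gives, for each (i, j), the minimum total weight of any directed path from i to j (possibly empty when i = j).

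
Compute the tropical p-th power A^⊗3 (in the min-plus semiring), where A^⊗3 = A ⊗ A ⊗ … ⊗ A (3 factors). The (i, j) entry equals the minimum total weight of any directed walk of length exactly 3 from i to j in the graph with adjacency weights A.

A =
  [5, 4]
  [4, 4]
A^⊗3 =
  [12, 12]
  [12, 12]

Each entry (A^⊗3)_ij equals the minimum over all length-3 walks i = v_0 → v_1 → … → v_3 = j of Σ_t A[v_t][v_{t+1}]. For example, for (i, j) = (0, 1) we minimise over 4 possible intermediate vertex sequences; the minimum is 12, attained along the walk 0 → 1 → 0 → 1.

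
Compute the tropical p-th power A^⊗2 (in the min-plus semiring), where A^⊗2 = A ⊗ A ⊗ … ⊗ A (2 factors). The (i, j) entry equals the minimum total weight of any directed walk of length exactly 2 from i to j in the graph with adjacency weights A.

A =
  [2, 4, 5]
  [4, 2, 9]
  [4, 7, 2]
A^⊗2 =
  [4, 6, 7]
  [6, 4, 9]
  [6, 8, 4]

Each entry (A^⊗2)_ij equals the minimum over all length-2 walks i = v_0 → v_1 → … → v_2 = j of Σ_t A[v_t][v_{t+1}]. For example, for (i, j) = (0, 2) we minimise over 3 possible intermediate vertex sequences; the minimum is 7, attained along the walk 0 → 0 → 2.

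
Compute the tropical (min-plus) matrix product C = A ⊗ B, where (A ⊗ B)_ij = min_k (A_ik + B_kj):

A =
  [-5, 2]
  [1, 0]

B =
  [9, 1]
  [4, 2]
A ⊗ B =
  [4, -4]
  [4, 2]

Apply the min-plus product entry-by-entry:
  C[0][0] = min over k of (A[0][0] + B[0][0] = -5 + 9 = 4, A[0][1] + B[1][0] = 2 + 4 = 6) = 4 (attained at k = 0)
  C[0][1] = min over k of (A[0][0] + B[0][1] = -5 + 1 = -4, A[0][1] + B[1][1] = 2 + 2 = 4) = -4 (attained at k = 0)
  C[1][0] = min over k of (A[1][0] + B[0][0] = 1 + 9 = 10, A[1][1] + B[1][0] = 0 + 4 = 4) = 4 (attained at k = 1)
  C[1][1] = min over k of (A[1][0] + B[0][1] = 1 + 1 = 2, A[1][1] + B[1][1] = 0 + 2 = 2) = 2 (attained at k = 0)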